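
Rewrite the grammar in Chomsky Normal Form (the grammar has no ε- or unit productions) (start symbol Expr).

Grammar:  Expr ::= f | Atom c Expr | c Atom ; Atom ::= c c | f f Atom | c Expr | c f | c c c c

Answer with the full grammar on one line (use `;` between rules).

Expr ::= f | Atom Y1 | X1 Atom; Atom ::= X1 X1 | X2 Y2 | X1 Expr | X1 X2 | X1 Y3; X1 ::= c; X2 ::= f; Y1 ::= X1 Expr; Y2 ::= X2 Atom; Y3 ::= X1 Y4; Y4 ::= X1 X1

Introduce a nonterminal for each terminal appearing in a rule of length ≥ 2: X1 → c, X2 → f.
Binarize each right-hand side of length ≥ 3 by chaining fresh nonterminals (Y1, Y2, …): affected rules were Expr → Atom X1 Expr; Atom → X2 X2 Atom; Atom → X1 X1 X1 X1.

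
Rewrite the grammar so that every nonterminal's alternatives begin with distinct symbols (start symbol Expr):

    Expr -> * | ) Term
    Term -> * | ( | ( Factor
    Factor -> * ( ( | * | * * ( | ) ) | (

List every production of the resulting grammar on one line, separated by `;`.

Expr -> * | ) Term; Term -> * | ( Term1; Factor -> ) ) | ( | * Factor1; Term1 -> ε | Factor; Factor1 -> ( ( | ε | * (

Term has alternatives sharing prefix '(': factor to Term → ( Term1 with Term1 → ε | Factor.
Factor has alternatives sharing prefix '*': factor to Factor → * Factor1 with Factor1 → ( ( | ε | * (.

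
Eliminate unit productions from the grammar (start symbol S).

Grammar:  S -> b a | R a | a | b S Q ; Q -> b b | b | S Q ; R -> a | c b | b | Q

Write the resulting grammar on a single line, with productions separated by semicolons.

S -> b a | R a | a | b S Q; Q -> b b | b | S Q; R -> b b | b | S Q | a | c b

Unit pairs: R ⇒* {Q}.
For each unit pair (A, B), copy every non-unit production of B to A, then drop all unit productions.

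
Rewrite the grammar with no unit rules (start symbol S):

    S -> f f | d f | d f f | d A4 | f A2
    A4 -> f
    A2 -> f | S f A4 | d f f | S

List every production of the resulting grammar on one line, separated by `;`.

Unit pairs: A2 ⇒* {S}.
Replace each nonterminal's rules with the union of the non-unit rules of every nonterminal it unit-derives.

S -> f f | d f | d f f | d A4 | f A2; A4 -> f; A2 -> f | S f A4 | d f f | f f | d f | d A4 | f A2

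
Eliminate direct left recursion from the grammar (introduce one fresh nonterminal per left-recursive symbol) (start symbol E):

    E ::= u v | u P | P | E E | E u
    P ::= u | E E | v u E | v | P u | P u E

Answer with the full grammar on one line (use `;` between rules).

Left recursion appears on E, P.
For E: α = {E, u}, β = {u v, u P, P}. Rewrite as E → β E' and E' → α E' | ε.
For P: α = {u, u E}, β = {u, E E, v u E, v}. Rewrite as P → β P' and P' → α P' | ε.

E ::= u v E' | u P E' | P E'; P ::= u P' | E E P' | v u E P' | v P'; E' ::= E E' | u E' | ε; P' ::= u P' | u E P' | ε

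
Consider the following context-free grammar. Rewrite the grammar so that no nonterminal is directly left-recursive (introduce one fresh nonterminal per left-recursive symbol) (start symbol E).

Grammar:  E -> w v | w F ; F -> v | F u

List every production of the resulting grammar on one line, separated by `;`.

E -> w v | w F; F -> v F'; F' -> u F' | ε

F is directly left-recursive.
For F: α = {u}, β = {v}. Rewrite as F → β F' and F' → α F' | ε.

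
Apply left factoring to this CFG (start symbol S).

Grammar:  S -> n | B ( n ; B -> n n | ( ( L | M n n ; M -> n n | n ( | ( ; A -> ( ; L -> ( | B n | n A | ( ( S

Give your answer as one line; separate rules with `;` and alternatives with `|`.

S -> n | B ( n; B -> n n | ( ( L | M n n; M -> ( | n M'; A -> (; L -> B n | n A | ( L'; M' -> n | (; L' -> ε | ( S

M has alternatives sharing prefix 'n': factor to M → n M' with M' → n | (.
L has alternatives sharing prefix '(': factor to L → ( L' with L' → ε | ( S.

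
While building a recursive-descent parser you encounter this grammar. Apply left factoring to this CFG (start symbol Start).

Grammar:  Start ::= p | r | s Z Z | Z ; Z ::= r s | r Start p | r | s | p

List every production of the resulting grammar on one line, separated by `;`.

Z has alternatives sharing prefix 'r': factor to Z → r Z1 with Z1 → s | Start p | ε.

Start ::= p | r | s Z Z | Z; Z ::= s | p | r Z1; Z1 ::= s | Start p | epsilon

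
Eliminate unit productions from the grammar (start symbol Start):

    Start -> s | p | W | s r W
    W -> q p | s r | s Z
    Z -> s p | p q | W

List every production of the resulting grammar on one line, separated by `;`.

Start -> s | p | s r W | q p | s r | s Z; W -> q p | s r | s Z; Z -> s p | p q | q p | s r | s Z

Unit pairs: Start ⇒* {W}; Z ⇒* {W}.
For every A with A ⇒* B via unit rules, add B's non-unit alternatives to A; then delete every rule of the form X → Y.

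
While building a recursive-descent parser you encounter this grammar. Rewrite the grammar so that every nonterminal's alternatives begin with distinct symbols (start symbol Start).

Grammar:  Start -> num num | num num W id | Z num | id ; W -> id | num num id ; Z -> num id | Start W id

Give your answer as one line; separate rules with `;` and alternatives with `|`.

Start -> Z num | id | num num Start1; W -> id | num num id; Z -> num id | Start W id; Start1 -> ε | W id

Start has alternatives sharing prefix 'num num': factor to Start → num num Start1 with Start1 → ε | W id.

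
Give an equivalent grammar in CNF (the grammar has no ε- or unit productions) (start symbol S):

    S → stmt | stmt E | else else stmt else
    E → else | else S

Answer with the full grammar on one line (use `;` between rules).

Introduce a nonterminal for each terminal appearing in a rule of length ≥ 2: X1 → stmt, X2 → else.
Binarize each right-hand side of length ≥ 3 by chaining fresh nonterminals (Y1, Y2, …): affected rules were S → X2 X2 X1 X2.

S → stmt | X1 E | X2 Y1; E → else | X2 S; X1 → stmt; X2 → else; Y1 → X2 Y2; Y2 → X1 X2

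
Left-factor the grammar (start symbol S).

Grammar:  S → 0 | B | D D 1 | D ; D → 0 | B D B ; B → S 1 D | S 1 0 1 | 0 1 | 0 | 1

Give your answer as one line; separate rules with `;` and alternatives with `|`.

S → 0 | B | D S'; D → 0 | B D B; B → 1 | S 1 B' | 0 B''; S' → D 1 | ε; B' → D | 0 1; B'' → 1 | ε

S has alternatives sharing prefix 'D': factor to S → D S' with S' → D 1 | ε.
B has alternatives sharing prefix 'S 1': factor to B → S 1 B' with B' → D | 0 1.
B has alternatives sharing prefix '0': factor to B → 0 B'' with B'' → 1 | ε.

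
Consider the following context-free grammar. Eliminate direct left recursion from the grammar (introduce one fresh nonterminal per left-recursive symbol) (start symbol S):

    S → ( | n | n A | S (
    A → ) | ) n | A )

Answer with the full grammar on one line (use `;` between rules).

S → ( S' | n S' | n A S'; A → ) A' | ) n A'; S' → ( S' | ε; A' → ) A' | ε

Left recursion appears on S, A.
For S: α = {(}, β = {(, n, n A}. Rewrite as S → β S' and S' → α S' | ε.
For A: α = {)}, β = {), ) n}. Rewrite as A → β A' and A' → α A' | ε.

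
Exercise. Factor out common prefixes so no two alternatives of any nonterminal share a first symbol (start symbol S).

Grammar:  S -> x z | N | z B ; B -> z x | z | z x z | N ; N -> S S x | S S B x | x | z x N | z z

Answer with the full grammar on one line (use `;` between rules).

S -> x z | N | z B; B -> N | z B'; N -> x | S S N' | z N''; B' -> ε | x B''; N' -> x | B x; N'' -> x N | z; B'' -> ε | z

B has alternatives sharing prefix 'z': factor to B → z B' with B' → x | ε | x z.
N has alternatives sharing prefix 'S S': factor to N → S S N' with N' → x | B x.
N has alternatives sharing prefix 'z': factor to N → z N'' with N'' → x N | z.
B' has alternatives sharing prefix 'x': factor to B' → x B'' with B'' → ε | z.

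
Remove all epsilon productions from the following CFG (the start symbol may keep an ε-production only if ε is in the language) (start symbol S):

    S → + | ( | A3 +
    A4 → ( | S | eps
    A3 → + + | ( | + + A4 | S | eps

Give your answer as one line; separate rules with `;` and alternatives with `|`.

Nullable set = {A3, A4}.
ε ∉ L(G), so no ε-production is kept.

S → + | ( | A3 +; A4 → ( | S; A3 → + + | ( | + + A4 | S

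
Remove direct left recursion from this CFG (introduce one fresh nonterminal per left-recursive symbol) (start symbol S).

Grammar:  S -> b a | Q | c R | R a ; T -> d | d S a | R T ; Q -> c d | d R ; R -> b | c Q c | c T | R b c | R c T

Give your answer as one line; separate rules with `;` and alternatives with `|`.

Directly left-recursive nonterminal: R.
For R: α = {b c, c T}, β = {b, c Q c, c T}. Rewrite as R → β R' and R' → α R' | ε.

S -> b a | Q | c R | R a; T -> d | d S a | R T; Q -> c d | d R; R -> b R' | c Q c R' | c T R'; R' -> b c R' | c T R' | ε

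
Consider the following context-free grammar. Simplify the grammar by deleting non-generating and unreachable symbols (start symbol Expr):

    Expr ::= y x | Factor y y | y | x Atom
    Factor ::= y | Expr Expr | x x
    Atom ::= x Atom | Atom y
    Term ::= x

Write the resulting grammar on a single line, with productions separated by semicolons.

Generating nonterminals: {Expr, Factor, Term}.
Reachable from Expr after that: {Expr, Factor}.
Removed useless symbols: {Atom, Term} and every production mentioning them.

Expr ::= y x | Factor y y | y; Factor ::= y | Expr Expr | x x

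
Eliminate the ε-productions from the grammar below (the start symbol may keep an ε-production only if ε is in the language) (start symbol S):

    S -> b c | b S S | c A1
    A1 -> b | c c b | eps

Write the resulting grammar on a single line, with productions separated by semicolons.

Nullable nonterminals: {A1}.
ε ∉ L(G), so no ε-production is kept.
Expand every rule over subsets of its nullable positions: S → c A1 gives c A1 | c.

S -> b c | b S S | c A1 | c; A1 -> b | c c b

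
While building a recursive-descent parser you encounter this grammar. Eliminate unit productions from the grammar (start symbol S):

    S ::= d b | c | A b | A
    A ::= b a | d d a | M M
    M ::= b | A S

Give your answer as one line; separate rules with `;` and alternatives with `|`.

S ::= d b | c | A b | b a | d d a | M M; A ::= b a | d d a | M M; M ::= b | A S

Unit pairs: S ⇒* {A}.
Replace each nonterminal's rules with the union of the non-unit rules of every nonterminal it unit-derives.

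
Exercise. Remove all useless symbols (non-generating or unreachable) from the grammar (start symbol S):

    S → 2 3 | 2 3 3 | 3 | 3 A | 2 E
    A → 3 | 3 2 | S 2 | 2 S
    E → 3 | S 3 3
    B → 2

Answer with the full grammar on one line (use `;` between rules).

S → 2 3 | 2 3 3 | 3 | 3 A | 2 E; A → 3 | 3 2 | S 2 | 2 S; E → 3 | S 3 3

Generating nonterminals: {A, B, E, S}.
Reachable from S after that: {A, E, S}.
Removed useless symbols: {B} and every production mentioning them.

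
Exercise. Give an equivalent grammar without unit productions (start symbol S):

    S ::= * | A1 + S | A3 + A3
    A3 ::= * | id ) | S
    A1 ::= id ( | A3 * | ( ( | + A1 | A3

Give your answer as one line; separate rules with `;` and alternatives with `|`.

S ::= * | A1 + S | A3 + A3; A3 ::= * | A1 + S | A3 + A3 | id ); A1 ::= id ( | A3 * | ( ( | + A1 | * | A1 + S | A3 + A3 | id )

Unit pairs: A1 ⇒* {A3, S}; A3 ⇒* {S}.
For every A with A ⇒* B via unit rules, add B's non-unit alternatives to A; then delete every rule of the form X → Y.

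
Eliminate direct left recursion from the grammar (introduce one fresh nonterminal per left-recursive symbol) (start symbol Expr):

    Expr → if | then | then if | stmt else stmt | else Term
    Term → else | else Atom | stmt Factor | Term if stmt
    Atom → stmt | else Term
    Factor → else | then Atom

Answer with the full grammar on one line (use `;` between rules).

Left recursion appears on Term.
For Term: α = {if stmt}, β = {else, else Atom, stmt Factor}. Rewrite as Term → β Term1 and Term1 → α Term1 | ε.

Expr → if | then | then if | stmt else stmt | else Term; Term → else Term1 | else Atom Term1 | stmt Factor Term1; Atom → stmt | else Term; Factor → else | then Atom; Term1 → if stmt Term1 | ε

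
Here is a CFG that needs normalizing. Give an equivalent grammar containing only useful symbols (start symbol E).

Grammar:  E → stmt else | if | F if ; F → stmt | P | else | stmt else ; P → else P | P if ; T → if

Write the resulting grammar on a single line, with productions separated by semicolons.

E → stmt else | if | F if; F → stmt | else | stmt else

Generating nonterminals: {E, F, T}.
Reachable from E after that: {E, F}.
Removed useless symbols: {P, T} and every production mentioning them.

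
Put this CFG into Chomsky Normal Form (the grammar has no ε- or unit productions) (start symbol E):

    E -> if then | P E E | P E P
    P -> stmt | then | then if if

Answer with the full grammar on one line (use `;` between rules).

Introduce a nonterminal for each terminal appearing in a rule of length ≥ 2: X1 → if, X2 → then.
Binarize each right-hand side of length ≥ 3 by chaining fresh nonterminals (Y1, Y2, …): affected rules were E → P E E; E → P E P; P → X2 X1 X1.

E -> X1 X2 | P Y1 | P Y2; P -> stmt | then | X2 Y3; X1 -> if; X2 -> then; Y1 -> E E; Y2 -> E P; Y3 -> X1 X1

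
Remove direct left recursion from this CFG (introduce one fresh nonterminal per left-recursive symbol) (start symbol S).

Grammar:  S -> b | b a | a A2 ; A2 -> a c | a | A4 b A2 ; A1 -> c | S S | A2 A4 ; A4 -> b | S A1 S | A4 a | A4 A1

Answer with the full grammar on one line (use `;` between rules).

Left recursion appears on A4.
For A4: α = {a, A1}, β = {b, S A1 S}. Rewrite as A4 → β A4' and A4' → α A4' | ε.

S -> b | b a | a A2; A2 -> a c | a | A4 b A2; A1 -> c | S S | A2 A4; A4 -> b A4' | S A1 S A4'; A4' -> a A4' | A1 A4' | ε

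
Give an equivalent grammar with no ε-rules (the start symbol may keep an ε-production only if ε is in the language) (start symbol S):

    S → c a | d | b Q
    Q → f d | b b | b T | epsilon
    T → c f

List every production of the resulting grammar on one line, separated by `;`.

S → c a | d | b Q | b; Q → f d | b b | b T; T → c f

Nullable set = {Q}.
ε ∉ L(G), so no ε-production is kept.
Expand every rule over subsets of its nullable positions: S → b Q gives b Q | b.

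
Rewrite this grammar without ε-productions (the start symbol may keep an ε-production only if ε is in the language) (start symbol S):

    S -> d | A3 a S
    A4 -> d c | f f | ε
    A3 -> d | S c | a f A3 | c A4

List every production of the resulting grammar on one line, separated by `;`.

S -> d | A3 a S; A4 -> d c | f f; A3 -> d | S c | a f A3 | c A4 | c

Nullable nonterminals: {A4}.
ε ∉ L(G), so no ε-production is kept.
For each production, add variants omitting each subset of nullable occurrences: A3 → c A4 gives c A4 | c.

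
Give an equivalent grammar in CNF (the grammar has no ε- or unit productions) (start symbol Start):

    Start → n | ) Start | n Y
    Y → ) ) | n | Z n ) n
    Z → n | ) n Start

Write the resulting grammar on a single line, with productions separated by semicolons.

Introduce a nonterminal for each terminal appearing in a rule of length ≥ 2: X1 → ), X2 → n.
Binarize each right-hand side of length ≥ 3 by chaining fresh nonterminals (Y1, Y2, …): affected rules were Y → Z X2 X1 X2; Z → X1 X2 Start.

Start → n | X1 Start | X2 Y; Y → X1 X1 | n | Z Y1; Z → n | X1 Y3; X1 → ); X2 → n; Y1 → X2 Y2; Y2 → X1 X2; Y3 → X2 Start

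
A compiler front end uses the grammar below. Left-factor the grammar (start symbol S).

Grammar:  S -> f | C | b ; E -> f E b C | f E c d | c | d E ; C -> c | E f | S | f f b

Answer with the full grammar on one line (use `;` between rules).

E has alternatives sharing prefix 'f E': factor to E → f E E' with E' → b C | c d.

S -> f | C | b; E -> c | d E | f E E'; C -> c | E f | S | f f b; E' -> b C | c d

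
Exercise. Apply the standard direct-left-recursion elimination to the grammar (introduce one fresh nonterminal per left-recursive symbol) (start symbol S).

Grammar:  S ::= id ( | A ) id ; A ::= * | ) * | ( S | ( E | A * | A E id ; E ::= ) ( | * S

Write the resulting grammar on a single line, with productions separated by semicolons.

Directly left-recursive nonterminal: A.
For A: α = {*, E id}, β = {*, ) *, ( S, ( E}. Rewrite as A → β A' and A' → α A' | ε.

S ::= id ( | A ) id; A ::= * A' | ) * A' | ( S A' | ( E A'; E ::= ) ( | * S; A' ::= * A' | E id A' | epsilon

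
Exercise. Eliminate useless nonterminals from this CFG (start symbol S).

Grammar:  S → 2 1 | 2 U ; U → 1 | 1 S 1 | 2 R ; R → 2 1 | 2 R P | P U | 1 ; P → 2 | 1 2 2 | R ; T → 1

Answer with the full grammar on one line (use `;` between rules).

S → 2 1 | 2 U; U → 1 | 1 S 1 | 2 R; R → 2 1 | 2 R P | P U | 1; P → 2 | 1 2 2 | R

Generating nonterminals: {P, R, S, T, U}.
Reachable from S after that: {P, R, S, U}.
Removed useless symbols: {T} and every production mentioning them.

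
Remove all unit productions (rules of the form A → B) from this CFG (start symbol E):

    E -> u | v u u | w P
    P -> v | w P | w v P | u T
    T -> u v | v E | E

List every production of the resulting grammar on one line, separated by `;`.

E -> u | v u u | w P; P -> v | w P | w v P | u T; T -> u | v u u | w P | u v | v E

Unit pairs: T ⇒* {E}.
For every A with A ⇒* B via unit rules, add B's non-unit alternatives to A; then delete every rule of the form X → Y.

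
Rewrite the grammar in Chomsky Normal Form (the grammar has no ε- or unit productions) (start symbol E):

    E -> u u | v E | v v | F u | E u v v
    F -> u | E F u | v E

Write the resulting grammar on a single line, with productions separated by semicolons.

E -> X1 X1 | X2 E | X2 X2 | F X1 | E Y1; F -> u | E Y3 | X2 E; X1 -> u; X2 -> v; Y1 -> X1 Y2; Y2 -> X2 X2; Y3 -> F X1

Introduce a nonterminal for each terminal appearing in a rule of length ≥ 2: X1 → u, X2 → v.
Binarize each right-hand side of length ≥ 3 by chaining fresh nonterminals (Y1, Y2, …): affected rules were E → E X1 X2 X2; F → E F X1.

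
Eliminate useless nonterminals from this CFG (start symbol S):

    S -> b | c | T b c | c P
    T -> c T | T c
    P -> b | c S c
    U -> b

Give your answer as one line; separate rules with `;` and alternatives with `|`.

Generating nonterminals: {P, S, U}.
Reachable from S after that: {P, S}.
Removed useless symbols: {T, U} and every production mentioning them.

S -> b | c | c P; P -> b | c S c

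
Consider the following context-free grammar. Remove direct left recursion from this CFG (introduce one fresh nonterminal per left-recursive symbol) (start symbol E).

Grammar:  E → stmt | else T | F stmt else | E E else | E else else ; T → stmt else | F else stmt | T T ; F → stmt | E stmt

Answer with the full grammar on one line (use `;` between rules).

E → stmt E' | else T E' | F stmt else E'; T → stmt else T' | F else stmt T'; F → stmt | E stmt; E' → E else E' | else else E' | ε; T' → T T' | ε

E, T are directly left-recursive.
For E: α = {E else, else else}, β = {stmt, else T, F stmt else}. Rewrite as E → β E' and E' → α E' | ε.
For T: α = {T}, β = {stmt else, F else stmt}. Rewrite as T → β T' and T' → α T' | ε.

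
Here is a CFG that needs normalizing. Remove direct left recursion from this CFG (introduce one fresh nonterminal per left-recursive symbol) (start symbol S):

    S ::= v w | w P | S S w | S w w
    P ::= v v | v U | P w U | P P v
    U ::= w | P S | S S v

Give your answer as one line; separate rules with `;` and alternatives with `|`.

S ::= v w S' | w P S'; P ::= v v P' | v U P'; U ::= w | P S | S S v; S' ::= S w S' | w w S' | ε; P' ::= w U P' | P v P' | ε

Directly left-recursive nonterminals: S, P.
For S: α = {S w, w w}, β = {v w, w P}. Rewrite as S → β S' and S' → α S' | ε.
For P: α = {w U, P v}, β = {v v, v U}. Rewrite as P → β P' and P' → α P' | ε.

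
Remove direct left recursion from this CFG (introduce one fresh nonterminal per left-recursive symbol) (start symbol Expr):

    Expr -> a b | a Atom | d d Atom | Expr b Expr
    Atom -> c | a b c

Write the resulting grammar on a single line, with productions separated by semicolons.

Expr -> a b Expr1 | a Atom Expr1 | d d Atom Expr1; Atom -> c | a b c; Expr1 -> b Expr Expr1 | ε

Left recursion appears on Expr.
For Expr: α = {b Expr}, β = {a b, a Atom, d d Atom}. Rewrite as Expr → β Expr1 and Expr1 → α Expr1 | ε.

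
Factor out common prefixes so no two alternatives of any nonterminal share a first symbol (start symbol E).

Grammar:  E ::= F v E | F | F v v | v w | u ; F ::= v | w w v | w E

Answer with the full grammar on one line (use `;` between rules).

E ::= v w | u | F E'; F ::= v | w F'; E' ::= ε | v E''; F' ::= w v | E; E'' ::= E | v

E has alternatives sharing prefix 'F': factor to E → F E' with E' → v E | ε | v v.
F has alternatives sharing prefix 'w': factor to F → w F' with F' → w v | E.
E' has alternatives sharing prefix 'v': factor to E' → v E'' with E'' → E | v.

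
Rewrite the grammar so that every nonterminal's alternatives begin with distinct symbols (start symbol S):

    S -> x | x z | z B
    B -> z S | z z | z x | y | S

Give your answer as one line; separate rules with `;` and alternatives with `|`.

S -> z B | x S'; B -> y | S | z B'; S' -> ε | z; B' -> S | z | x

S has alternatives sharing prefix 'x': factor to S → x S' with S' → ε | z.
B has alternatives sharing prefix 'z': factor to B → z B' with B' → S | z | x.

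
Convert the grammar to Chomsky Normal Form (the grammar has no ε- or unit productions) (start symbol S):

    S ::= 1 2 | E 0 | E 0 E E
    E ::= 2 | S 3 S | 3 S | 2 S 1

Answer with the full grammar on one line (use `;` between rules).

Introduce a nonterminal for each terminal appearing in a rule of length ≥ 2: X1 → 1, X2 → 2, X3 → 0, X4 → 3.
Binarize each right-hand side of length ≥ 3 by chaining fresh nonterminals (Y1, Y2, …): affected rules were S → E X3 E E; E → S X4 S; E → X2 S X1.

S ::= X1 X2 | E X3 | E Y1; E ::= 2 | S Y3 | X4 S | X2 Y4; X1 ::= 1; X2 ::= 2; X3 ::= 0; X4 ::= 3; Y1 ::= X3 Y2; Y2 ::= E E; Y3 ::= X4 S; Y4 ::= S X1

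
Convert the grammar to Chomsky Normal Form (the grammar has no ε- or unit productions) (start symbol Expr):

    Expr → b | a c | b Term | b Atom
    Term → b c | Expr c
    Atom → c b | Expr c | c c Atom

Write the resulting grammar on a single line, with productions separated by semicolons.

Expr → b | X1 X2 | X3 Term | X3 Atom; Term → X3 X2 | Expr X2; Atom → X2 X3 | Expr X2 | X2 Y1; X1 → a; X2 → c; X3 → b; Y1 → X2 Atom

Introduce a nonterminal for each terminal appearing in a rule of length ≥ 2: X1 → a, X2 → c, X3 → b.
Binarize each right-hand side of length ≥ 3 by chaining fresh nonterminals (Y1, Y2, …): affected rules were Atom → X2 X2 Atom.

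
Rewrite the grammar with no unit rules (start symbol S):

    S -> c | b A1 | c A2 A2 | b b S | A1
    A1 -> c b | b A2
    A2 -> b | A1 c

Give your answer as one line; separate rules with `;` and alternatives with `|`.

Unit pairs: S ⇒* {A1}.
For every A with A ⇒* B via unit rules, add B's non-unit alternatives to A; then delete every rule of the form X → Y.

S -> c b | b A2 | c | b A1 | c A2 A2 | b b S; A1 -> c b | b A2; A2 -> b | A1 c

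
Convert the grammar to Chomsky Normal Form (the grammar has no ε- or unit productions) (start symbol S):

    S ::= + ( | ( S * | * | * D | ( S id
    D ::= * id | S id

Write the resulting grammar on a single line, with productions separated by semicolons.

S ::= X1 X2 | X2 Y1 | * | X3 D | X2 Y2; D ::= X3 X4 | S X4; X1 ::= +; X2 ::= (; X3 ::= *; X4 ::= id; Y1 ::= S X3; Y2 ::= S X4

Introduce a nonterminal for each terminal appearing in a rule of length ≥ 2: X1 → +, X2 → (, X3 → *, X4 → id.
Binarize each right-hand side of length ≥ 3 by chaining fresh nonterminals (Y1, Y2, …): affected rules were S → X2 S X3; S → X2 S X4.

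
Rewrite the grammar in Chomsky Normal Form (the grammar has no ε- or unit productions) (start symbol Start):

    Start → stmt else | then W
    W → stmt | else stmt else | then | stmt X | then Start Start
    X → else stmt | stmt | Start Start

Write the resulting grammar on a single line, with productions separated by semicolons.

Start → X1 X2 | X3 W; W → stmt | X2 Y1 | then | X1 X | X3 Y2; X → X2 X1 | stmt | Start Start; X1 → stmt; X2 → else; X3 → then; Y1 → X1 X2; Y2 → Start Start

Introduce a nonterminal for each terminal appearing in a rule of length ≥ 2: X1 → stmt, X2 → else, X3 → then.
Binarize each right-hand side of length ≥ 3 by chaining fresh nonterminals (Y1, Y2, …): affected rules were W → X2 X1 X2; W → X3 Start Start.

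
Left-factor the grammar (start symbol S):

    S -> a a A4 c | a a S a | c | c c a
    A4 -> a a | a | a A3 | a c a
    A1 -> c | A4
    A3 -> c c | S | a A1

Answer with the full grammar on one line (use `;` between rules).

S -> a a S' | c S''; A4 -> a A4'; A1 -> c | A4; A3 -> c c | S | a A1; S' -> A4 c | S a; S'' -> ε | c a; A4' -> a | ε | A3 | c a

S has alternatives sharing prefix 'a a': factor to S → a a S' with S' → A4 c | S a.
S has alternatives sharing prefix 'c': factor to S → c S'' with S'' → ε | c a.
A4 has alternatives sharing prefix 'a': factor to A4 → a A4' with A4' → a | ε | A3 | c a.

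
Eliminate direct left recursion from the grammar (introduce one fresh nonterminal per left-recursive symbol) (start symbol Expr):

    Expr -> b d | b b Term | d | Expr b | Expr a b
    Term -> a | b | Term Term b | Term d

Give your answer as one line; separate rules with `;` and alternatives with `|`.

Expr -> b d Expr1 | b b Term Expr1 | d Expr1; Term -> a Term1 | b Term1; Expr1 -> b Expr1 | a b Expr1 | ε; Term1 -> Term b Term1 | d Term1 | ε

Left recursion appears on Expr, Term.
For Expr: α = {b, a b}, β = {b d, b b Term, d}. Rewrite as Expr → β Expr1 and Expr1 → α Expr1 | ε.
For Term: α = {Term b, d}, β = {a, b}. Rewrite as Term → β Term1 and Term1 → α Term1 | ε.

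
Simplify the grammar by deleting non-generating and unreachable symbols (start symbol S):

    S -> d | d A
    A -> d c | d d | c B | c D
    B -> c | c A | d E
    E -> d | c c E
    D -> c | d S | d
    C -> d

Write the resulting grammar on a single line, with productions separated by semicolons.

S -> d | d A; A -> d c | d d | c B | c D; B -> c | c A | d E; E -> d | c c E; D -> c | d S | d

Generating nonterminals: {A, B, C, D, E, S}.
Reachable from S after that: {A, B, D, E, S}.
Removed useless symbols: {C} and every production mentioning them.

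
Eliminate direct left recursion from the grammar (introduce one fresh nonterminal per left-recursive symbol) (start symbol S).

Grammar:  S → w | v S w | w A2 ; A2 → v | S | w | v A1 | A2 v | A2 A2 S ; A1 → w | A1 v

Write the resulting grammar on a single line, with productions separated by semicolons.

A2, A1 are directly left-recursive.
For A2: α = {v, A2 S}, β = {v, S, w, v A1}. Rewrite as A2 → β A2' and A2' → α A2' | ε.
For A1: α = {v}, β = {w}. Rewrite as A1 → β A1' and A1' → α A1' | ε.

S → w | v S w | w A2; A2 → v A2' | S A2' | w A2' | v A1 A2'; A1 → w A1'; A2' → v A2' | A2 S A2' | eps; A1' → v A1' | eps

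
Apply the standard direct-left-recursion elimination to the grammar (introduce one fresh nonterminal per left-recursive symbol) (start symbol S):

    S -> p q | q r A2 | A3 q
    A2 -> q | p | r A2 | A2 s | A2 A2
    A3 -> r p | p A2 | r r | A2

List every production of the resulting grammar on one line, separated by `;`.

Directly left-recursive nonterminal: A2.
For A2: α = {s, A2}, β = {q, p, r A2}. Rewrite as A2 → β A2' and A2' → α A2' | ε.

S -> p q | q r A2 | A3 q; A2 -> q A2' | p A2' | r A2 A2'; A3 -> r p | p A2 | r r | A2; A2' -> s A2' | A2 A2' | ε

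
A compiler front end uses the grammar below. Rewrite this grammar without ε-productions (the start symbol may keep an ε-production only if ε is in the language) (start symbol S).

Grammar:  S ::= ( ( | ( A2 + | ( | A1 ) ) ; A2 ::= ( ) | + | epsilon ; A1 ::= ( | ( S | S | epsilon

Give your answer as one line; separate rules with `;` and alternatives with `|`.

S ::= ( ( | ( A2 + | ( + | ( | A1 ) ) | ) ); A2 ::= ( ) | +; A1 ::= ( | ( S | S

The nullable symbols are {A1, A2}.
ε ∉ L(G), so no ε-production is kept.
Add the nullable-subset variants: S → ( A2 + gives ( A2 + | ( +. S → A1 ) ) gives A1 ) ) | ) ).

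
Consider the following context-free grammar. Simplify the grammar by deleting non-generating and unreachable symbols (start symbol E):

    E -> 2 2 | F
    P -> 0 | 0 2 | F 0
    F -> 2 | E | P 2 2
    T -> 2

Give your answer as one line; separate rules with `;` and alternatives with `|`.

Generating nonterminals: {E, F, P, T}.
Reachable from E after that: {E, F, P}.
Removed useless symbols: {T} and every production mentioning them.

E -> 2 2 | F; P -> 0 | 0 2 | F 0; F -> 2 | E | P 2 2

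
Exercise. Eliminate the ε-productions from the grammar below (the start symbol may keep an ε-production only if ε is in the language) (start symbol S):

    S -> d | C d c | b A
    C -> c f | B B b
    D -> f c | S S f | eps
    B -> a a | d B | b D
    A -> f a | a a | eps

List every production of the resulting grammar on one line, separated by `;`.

Nullable set = {A, D}.
ε ∉ L(G), so no ε-production is kept.
Add the nullable-subset variants: S → b A gives b A | b. B → b D gives b D | b.

S -> d | C d c | b A | b; C -> c f | B B b; D -> f c | S S f; B -> a a | d B | b D | b; A -> f a | a a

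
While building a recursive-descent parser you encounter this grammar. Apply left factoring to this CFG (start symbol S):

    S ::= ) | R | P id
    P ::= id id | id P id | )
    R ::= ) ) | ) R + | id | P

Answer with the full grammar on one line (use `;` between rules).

S ::= ) | R | P id; P ::= ) | id P'; R ::= id | P | ) R'; P' ::= id | P id; R' ::= ) | R +

P has alternatives sharing prefix 'id': factor to P → id P' with P' → id | P id.
R has alternatives sharing prefix ')': factor to R → ) R' with R' → ) | R +.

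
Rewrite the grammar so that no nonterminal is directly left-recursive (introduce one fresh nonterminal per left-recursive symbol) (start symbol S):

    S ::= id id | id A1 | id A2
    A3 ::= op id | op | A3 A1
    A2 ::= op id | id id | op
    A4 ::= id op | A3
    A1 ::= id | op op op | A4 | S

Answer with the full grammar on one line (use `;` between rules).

S ::= id id | id A1 | id A2; A3 ::= op id A3' | op A3'; A2 ::= op id | id id | op; A4 ::= id op | A3; A1 ::= id | op op op | A4 | S; A3' ::= A1 A3' | ε

A3 is directly left-recursive.
For A3: α = {A1}, β = {op id, op}. Rewrite as A3 → β A3' and A3' → α A3' | ε.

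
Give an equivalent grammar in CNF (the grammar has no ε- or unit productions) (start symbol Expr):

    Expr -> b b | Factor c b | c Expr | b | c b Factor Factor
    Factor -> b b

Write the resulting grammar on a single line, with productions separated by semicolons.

Expr -> X1 X1 | Factor Y1 | X2 Expr | b | X2 Y2; Factor -> X1 X1; X1 -> b; X2 -> c; Y1 -> X2 X1; Y2 -> X1 Y3; Y3 -> Factor Factor

Introduce a nonterminal for each terminal appearing in a rule of length ≥ 2: X1 → b, X2 → c.
Binarize each right-hand side of length ≥ 3 by chaining fresh nonterminals (Y1, Y2, …): affected rules were Expr → Factor X2 X1; Expr → X2 X1 Factor Factor.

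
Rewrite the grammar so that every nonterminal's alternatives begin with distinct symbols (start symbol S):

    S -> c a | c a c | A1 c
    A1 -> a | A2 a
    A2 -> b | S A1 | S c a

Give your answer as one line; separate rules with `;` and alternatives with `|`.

S has alternatives sharing prefix 'c a': factor to S → c a S' with S' → ε | c.
A2 has alternatives sharing prefix 'S': factor to A2 → S A2' with A2' → A1 | c a.

S -> A1 c | c a S'; A1 -> a | A2 a; A2 -> b | S A2'; S' -> epsilon | c; A2' -> A1 | c a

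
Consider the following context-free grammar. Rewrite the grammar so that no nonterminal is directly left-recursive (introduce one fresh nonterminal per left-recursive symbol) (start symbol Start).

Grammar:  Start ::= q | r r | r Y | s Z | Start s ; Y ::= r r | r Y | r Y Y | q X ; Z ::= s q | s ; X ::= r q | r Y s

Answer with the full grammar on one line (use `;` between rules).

Start ::= q Start1 | r r Start1 | r Y Start1 | s Z Start1; Y ::= r r | r Y | r Y Y | q X; Z ::= s q | s; X ::= r q | r Y s; Start1 ::= s Start1 | ε

Left recursion appears on Start.
For Start: α = {s}, β = {q, r r, r Y, s Z}. Rewrite as Start → β Start1 and Start1 → α Start1 | ε.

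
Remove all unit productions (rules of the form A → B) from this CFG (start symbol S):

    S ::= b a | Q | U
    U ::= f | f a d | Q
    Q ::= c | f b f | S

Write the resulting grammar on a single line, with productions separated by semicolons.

S ::= f | f a d | b a | c | f b f; U ::= f | f a d | b a | c | f b f; Q ::= f | f a d | b a | c | f b f

Unit pairs: Q ⇒* {S, U}; S ⇒* {Q, U}; U ⇒* {Q, S}.
For each unit pair (A, B), copy every non-unit production of B to A, then drop all unit productions.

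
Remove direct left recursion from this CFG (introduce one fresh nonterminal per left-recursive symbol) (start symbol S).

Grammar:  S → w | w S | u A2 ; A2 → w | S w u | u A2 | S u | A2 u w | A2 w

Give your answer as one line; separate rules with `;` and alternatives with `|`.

S → w | w S | u A2; A2 → w A2' | S w u A2' | u A2 A2' | S u A2'; A2' → u w A2' | w A2' | eps

Left recursion appears on A2.
For A2: α = {u w, w}, β = {w, S w u, u A2, S u}. Rewrite as A2 → β A2' and A2' → α A2' | ε.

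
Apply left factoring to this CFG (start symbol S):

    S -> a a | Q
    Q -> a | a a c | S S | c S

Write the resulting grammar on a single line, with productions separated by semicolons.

S -> a a | Q; Q -> S S | c S | a Q'; Q' -> ε | a c

Q has alternatives sharing prefix 'a': factor to Q → a Q' with Q' → ε | a c.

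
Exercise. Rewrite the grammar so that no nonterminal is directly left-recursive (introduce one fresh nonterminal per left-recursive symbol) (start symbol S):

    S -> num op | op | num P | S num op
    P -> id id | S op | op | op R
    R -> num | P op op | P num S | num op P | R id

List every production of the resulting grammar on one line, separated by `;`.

S, R are directly left-recursive.
For S: α = {num op}, β = {num op, op, num P}. Rewrite as S → β S' and S' → α S' | ε.
For R: α = {id}, β = {num, P op op, P num S, num op P}. Rewrite as R → β R' and R' → α R' | ε.

S -> num op S' | op S' | num P S'; P -> id id | S op | op | op R; R -> num R' | P op op R' | P num S R' | num op P R'; S' -> num op S' | ε; R' -> id R' | ε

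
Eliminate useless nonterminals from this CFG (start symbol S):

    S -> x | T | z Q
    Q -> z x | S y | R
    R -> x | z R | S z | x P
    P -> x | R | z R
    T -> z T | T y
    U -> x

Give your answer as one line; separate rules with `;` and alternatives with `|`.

Generating nonterminals: {P, Q, R, S, U}.
Reachable from S after that: {P, Q, R, S}.
Removed useless symbols: {T, U} and every production mentioning them.

S -> x | z Q; Q -> z x | S y | R; R -> x | z R | S z | x P; P -> x | R | z R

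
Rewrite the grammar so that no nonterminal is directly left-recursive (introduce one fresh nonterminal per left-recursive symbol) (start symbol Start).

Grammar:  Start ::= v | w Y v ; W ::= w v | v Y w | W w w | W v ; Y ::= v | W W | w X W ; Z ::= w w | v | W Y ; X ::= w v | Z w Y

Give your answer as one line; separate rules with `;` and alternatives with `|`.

Left recursion appears on W.
For W: α = {w w, v}, β = {w v, v Y w}. Rewrite as W → β W1 and W1 → α W1 | ε.

Start ::= v | w Y v; W ::= w v W1 | v Y w W1; Y ::= v | W W | w X W; Z ::= w w | v | W Y; X ::= w v | Z w Y; W1 ::= w w W1 | v W1 | ε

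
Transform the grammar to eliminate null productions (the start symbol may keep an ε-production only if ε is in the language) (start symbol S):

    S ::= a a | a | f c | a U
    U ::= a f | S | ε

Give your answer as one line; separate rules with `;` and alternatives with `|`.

Nullable set = {U}.
ε ∉ L(G), so no ε-production is kept.

S ::= a a | a | f c | a U; U ::= a f | S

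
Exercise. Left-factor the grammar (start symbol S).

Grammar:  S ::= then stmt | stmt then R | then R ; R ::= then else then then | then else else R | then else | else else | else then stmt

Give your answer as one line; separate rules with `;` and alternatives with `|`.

S has alternatives sharing prefix 'then': factor to S → then S' with S' → stmt | R.
R has alternatives sharing prefix 'then else': factor to R → then else R' with R' → then then | else R | ε.
R has alternatives sharing prefix 'else': factor to R → else R'' with R'' → else | then stmt.

S ::= stmt then R | then S'; R ::= then else R' | else R''; S' ::= stmt | R; R' ::= then then | else R | ε; R'' ::= else | then stmt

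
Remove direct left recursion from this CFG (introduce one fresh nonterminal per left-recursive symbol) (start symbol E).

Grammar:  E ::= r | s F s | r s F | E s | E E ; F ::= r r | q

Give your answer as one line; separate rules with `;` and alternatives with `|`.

E is directly left-recursive.
For E: α = {s, E}, β = {r, s F s, r s F}. Rewrite as E → β E' and E' → α E' | ε.

E ::= r E' | s F s E' | r s F E'; F ::= r r | q; E' ::= s E' | E E' | ε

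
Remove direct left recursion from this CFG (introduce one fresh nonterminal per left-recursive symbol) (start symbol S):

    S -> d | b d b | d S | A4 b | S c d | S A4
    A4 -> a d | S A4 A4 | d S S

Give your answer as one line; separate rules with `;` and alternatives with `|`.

S -> d S' | b d b S' | d S S' | A4 b S'; A4 -> a d | S A4 A4 | d S S; S' -> c d S' | A4 S' | ε

Left recursion appears on S.
For S: α = {c d, A4}, β = {d, b d b, d S, A4 b}. Rewrite as S → β S' and S' → α S' | ε.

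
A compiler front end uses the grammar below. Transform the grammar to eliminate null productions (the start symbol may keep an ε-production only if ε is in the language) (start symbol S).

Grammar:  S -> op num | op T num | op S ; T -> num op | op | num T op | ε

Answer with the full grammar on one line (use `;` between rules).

Nullable set = {T}.
ε ∉ L(G), so no ε-production is kept.

S -> op num | op T num | op S; T -> num op | op | num T op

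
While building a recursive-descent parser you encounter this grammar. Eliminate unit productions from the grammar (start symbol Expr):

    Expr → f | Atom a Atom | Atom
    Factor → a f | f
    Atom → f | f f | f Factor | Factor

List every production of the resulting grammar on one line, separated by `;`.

Unit pairs: Atom ⇒* {Factor}; Expr ⇒* {Atom, Factor}.
Replace each nonterminal's rules with the union of the non-unit rules of every nonterminal it unit-derives.

Expr → f | f f | f Factor | a f | Atom a Atom; Factor → a f | f; Atom → f | f f | f Factor | a f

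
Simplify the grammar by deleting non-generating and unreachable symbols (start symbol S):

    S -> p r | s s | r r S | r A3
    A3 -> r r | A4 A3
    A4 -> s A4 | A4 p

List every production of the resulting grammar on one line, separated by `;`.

S -> p r | s s | r r S | r A3; A3 -> r r

Generating nonterminals: {A3, S}.
Reachable from S after that: {A3, S}.
Removed useless symbols: {A4} and every production mentioning them.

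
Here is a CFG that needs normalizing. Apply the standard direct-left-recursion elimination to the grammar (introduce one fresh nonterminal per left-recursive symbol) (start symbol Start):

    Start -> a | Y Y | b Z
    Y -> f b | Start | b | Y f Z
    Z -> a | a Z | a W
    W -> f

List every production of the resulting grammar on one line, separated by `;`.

Y is directly left-recursive.
For Y: α = {f Z}, β = {f b, Start, b}. Rewrite as Y → β Y1 and Y1 → α Y1 | ε.

Start -> a | Y Y | b Z; Y -> f b Y1 | Start Y1 | b Y1; Z -> a | a Z | a W; W -> f; Y1 -> f Z Y1 | ε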